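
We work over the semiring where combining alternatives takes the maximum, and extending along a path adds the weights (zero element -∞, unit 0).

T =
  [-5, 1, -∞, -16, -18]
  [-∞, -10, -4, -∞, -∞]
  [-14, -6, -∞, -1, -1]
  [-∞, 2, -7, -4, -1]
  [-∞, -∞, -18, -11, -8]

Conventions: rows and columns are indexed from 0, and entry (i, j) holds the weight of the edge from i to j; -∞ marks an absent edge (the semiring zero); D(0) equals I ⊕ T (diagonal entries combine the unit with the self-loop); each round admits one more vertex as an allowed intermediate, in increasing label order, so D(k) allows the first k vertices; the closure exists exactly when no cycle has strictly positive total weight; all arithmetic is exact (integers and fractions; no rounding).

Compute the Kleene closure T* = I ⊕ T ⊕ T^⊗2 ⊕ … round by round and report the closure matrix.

D(0):
  [0, 1, -∞, -16, -18]
  [-∞, 0, -4, -∞, -∞]
  [-14, -6, 0, -1, -1]
  [-∞, 2, -7, 0, -1]
  [-∞, -∞, -18, -11, 0]
D(1):
  [0, 1, -∞, -16, -18]
  [-∞, 0, -4, -∞, -∞]
  [-14, -6, 0, -1, -1]
  [-∞, 2, -7, 0, -1]
  [-∞, -∞, -18, -11, 0]
D(2):
  [0, 1, -3, -16, -18]
  [-∞, 0, -4, -∞, -∞]
  [-14, -6, 0, -1, -1]
  [-∞, 2, -2, 0, -1]
  [-∞, -∞, -18, -11, 0]
D(3):
  [0, 1, -3, -4, -4]
  [-18, 0, -4, -5, -5]
  [-14, -6, 0, -1, -1]
  [-16, 2, -2, 0, -1]
  [-32, -24, -18, -11, 0]
D(4):
  [0, 1, -3, -4, -4]
  [-18, 0, -4, -5, -5]
  [-14, 1, 0, -1, -1]
  [-16, 2, -2, 0, -1]
  [-27, -9, -13, -11, 0]
D(5):
  [0, 1, -3, -4, -4]
  [-18, 0, -4, -5, -5]
  [-14, 1, 0, -1, -1]
  [-16, 2, -2, 0, -1]
  [-27, -9, -13, -11, 0]
Answer: T* = [[0, 1, -3, -4, -4], [-18, 0, -4, -5, -5], [-14, 1, 0, -1, -1], [-16, 2, -2, 0, -1], [-27, -9, -13, -11, 0]]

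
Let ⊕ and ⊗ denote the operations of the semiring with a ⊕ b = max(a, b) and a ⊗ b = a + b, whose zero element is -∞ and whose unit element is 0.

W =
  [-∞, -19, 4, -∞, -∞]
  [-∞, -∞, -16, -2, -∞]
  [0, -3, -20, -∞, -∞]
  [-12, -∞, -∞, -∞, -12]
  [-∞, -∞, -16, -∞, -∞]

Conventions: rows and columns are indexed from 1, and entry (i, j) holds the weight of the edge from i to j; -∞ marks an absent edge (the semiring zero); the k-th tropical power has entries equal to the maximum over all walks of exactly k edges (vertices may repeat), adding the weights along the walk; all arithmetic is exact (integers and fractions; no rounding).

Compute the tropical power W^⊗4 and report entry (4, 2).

W^⊗2:
  [4, 1, -16, -21, -∞]
  [-14, -19, -36, -∞, -14]
  [-20, -19, 4, -5, -∞]
  [-∞, -31, -8, -∞, -∞]
  [-16, -19, -36, -∞, -∞]
W^⊗3:
  [-16, -15, 8, -1, -33]
  [-36, -33, -10, -21, -∞]
  [4, 1, -16, -21, -17]
  [-8, -11, -28, -33, -∞]
  [-36, -35, -12, -21, -∞]
W^⊗4:
  [8, 5, -12, -17, -13]
  [-10, -13, -30, -35, -33]
  [-16, -15, 8, -1, -33]
  [-28, -27, -4, -13, -45]
  [-12, -15, -32, -37, -33]
Key observation: the optimum is the walk 4->1->3->1->2, with weight (-12) + 4 + 0 + (-19) = -27.
Optimal value attained by: walk 4->1->3->1->2.
Answer: (W^⊗4)[4][2] = -27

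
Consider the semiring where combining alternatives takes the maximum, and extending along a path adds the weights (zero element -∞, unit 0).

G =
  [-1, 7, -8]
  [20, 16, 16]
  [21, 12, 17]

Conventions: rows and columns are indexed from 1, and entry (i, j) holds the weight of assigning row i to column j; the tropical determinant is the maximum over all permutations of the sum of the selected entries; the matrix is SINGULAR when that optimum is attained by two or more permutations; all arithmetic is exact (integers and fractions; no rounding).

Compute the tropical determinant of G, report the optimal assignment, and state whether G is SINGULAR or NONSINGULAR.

σ = (1, 2, 3): (-1) + 16 + 17 = 32
σ = (1, 3, 2): (-1) + 16 + 12 = 27
σ = (2, 1, 3): 7 + 20 + 17 = 44
σ = (2, 3, 1): 7 + 16 + 21 = 44
σ = (3, 1, 2): (-8) + 20 + 12 = 24
σ = (3, 2, 1): (-8) + 16 + 21 = 29
Optimal value attained by: σ = (2, 1, 3).
Answer: det⊕(G) = 44; verdict: SINGULAR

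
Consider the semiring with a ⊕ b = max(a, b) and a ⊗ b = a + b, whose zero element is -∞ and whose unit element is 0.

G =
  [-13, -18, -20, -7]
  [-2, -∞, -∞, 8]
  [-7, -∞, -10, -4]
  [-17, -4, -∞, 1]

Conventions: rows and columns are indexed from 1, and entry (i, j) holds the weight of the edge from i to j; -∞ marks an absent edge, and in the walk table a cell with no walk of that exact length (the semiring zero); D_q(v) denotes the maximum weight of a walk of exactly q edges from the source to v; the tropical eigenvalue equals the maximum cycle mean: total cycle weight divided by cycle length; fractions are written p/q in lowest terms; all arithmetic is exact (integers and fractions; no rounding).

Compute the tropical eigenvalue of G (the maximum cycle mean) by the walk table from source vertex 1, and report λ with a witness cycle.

q=0: [0, -∞, -∞, -∞]
q=1: [-13, -18, -20, -7]
q=2: [-20, -11, -30, -6]
q=3: [-13, -10, -40, -3]
q=4: [-12, -7, -33, -2]
Optimal cycle mean attained by: cycle 2->4->2, total 8 + (-4), length 2.
Answer: λ = 2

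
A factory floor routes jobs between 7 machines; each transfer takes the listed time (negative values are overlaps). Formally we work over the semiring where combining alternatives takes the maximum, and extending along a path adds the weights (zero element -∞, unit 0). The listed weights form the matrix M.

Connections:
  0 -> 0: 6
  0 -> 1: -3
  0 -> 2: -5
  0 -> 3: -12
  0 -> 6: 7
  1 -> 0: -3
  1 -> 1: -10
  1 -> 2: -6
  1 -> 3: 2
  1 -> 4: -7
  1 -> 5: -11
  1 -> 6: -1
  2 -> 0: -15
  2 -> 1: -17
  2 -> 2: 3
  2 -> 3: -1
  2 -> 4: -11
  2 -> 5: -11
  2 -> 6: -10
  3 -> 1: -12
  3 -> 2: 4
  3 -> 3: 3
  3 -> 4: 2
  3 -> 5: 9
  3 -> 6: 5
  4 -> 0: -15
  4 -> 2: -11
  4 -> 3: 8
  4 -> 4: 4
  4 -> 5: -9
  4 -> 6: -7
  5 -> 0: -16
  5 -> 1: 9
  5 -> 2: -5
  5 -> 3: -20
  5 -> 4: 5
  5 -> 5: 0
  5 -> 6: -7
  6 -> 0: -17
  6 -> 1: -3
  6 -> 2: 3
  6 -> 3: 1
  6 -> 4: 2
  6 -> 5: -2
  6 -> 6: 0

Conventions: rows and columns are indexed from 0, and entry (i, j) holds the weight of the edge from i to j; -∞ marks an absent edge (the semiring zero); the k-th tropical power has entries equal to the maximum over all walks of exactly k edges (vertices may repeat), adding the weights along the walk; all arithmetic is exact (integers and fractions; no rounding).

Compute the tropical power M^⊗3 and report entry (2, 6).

M^⊗2:
  [12, 4, 10, 8, 9, 5, 13]
  [3, -2, 6, 5, 4, 11, 7]
  [-9, -2, 6, 2, 1, 8, 4]
  [-7, 18, 8, 10, 14, 12, 8]
  [-9, 0, 12, 12, 10, 17, 13]
  [6, 9, 3, 13, 9, 0, 8]
  [-6, 7, 6, 10, 6, 10, 6]
M^⊗3:
  [18, 14, 16, 17, 15, 17, 19]
  [9, 20, 10, 12, 16, 14, 10]
  [-3, 17, 9, 9, 13, 11, 7]
  [15, 21, 14, 22, 18, 19, 17]
  [1, 26, 16, 18, 22, 21, 17]
  [12, 9, 17, 17, 15, 22, 18]
  [4, 19, 14, 14, 15, 19, 15]
Key observation: the optimum is the walk 2->2->3->6, with weight 3 + (-1) + 5 = 7.
Optimal value attained by: walk 2->2->3->6.
Answer: (M^⊗3)[2][6] = 7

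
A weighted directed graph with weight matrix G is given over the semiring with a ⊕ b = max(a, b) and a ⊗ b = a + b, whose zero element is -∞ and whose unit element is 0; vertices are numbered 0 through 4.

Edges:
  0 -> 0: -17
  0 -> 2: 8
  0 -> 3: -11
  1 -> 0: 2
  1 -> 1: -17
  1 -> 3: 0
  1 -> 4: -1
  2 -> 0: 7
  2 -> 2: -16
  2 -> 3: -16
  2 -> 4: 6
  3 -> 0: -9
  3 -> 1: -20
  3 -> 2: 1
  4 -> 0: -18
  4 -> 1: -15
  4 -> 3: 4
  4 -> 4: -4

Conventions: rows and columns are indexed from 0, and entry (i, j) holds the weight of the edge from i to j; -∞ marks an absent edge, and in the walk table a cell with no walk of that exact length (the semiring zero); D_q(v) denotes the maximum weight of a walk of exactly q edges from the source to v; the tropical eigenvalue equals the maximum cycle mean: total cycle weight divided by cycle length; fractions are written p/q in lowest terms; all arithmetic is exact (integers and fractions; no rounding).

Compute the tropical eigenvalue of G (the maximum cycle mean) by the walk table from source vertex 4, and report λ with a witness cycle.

q=0: [-∞, -∞, -∞, -∞, 0]
q=1: [-18, -15, -∞, 4, -4]
q=2: [-5, -16, 5, 0, -8]
q=3: [12, -20, 3, -4, 11]
q=4: [10, -4, 20, 15, 9]
q=5: [27, -5, 18, 13, 26]
Optimal cycle mean attained by: cycle 0->2->0, total 8 + 7, length 2.
Answer: λ = 15/2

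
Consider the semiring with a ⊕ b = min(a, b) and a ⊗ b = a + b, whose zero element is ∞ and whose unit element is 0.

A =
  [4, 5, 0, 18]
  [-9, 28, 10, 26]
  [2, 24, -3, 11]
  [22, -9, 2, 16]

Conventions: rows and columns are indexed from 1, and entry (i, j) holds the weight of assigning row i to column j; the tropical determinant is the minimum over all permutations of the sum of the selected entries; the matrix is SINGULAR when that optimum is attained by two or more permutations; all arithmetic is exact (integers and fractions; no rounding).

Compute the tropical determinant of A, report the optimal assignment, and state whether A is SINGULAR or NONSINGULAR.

σ = (1, 2, 3, 4): 4 + 28 + (-3) + 16 = 45
σ = (1, 2, 4, 3): 4 + 28 + 11 + 2 = 45
σ = (1, 3, 2, 4): 4 + 10 + 24 + 16 = 54
σ = (1, 3, 4, 2): 4 + 10 + 11 + (-9) = 16
σ = (1, 4, 2, 3): 4 + 26 + 24 + 2 = 56
σ = (1, 4, 3, 2): 4 + 26 + (-3) + (-9) = 18
σ = (2, 1, 3, 4): 5 + (-9) + (-3) + 16 = 9
σ = (2, 1, 4, 3): 5 + (-9) + 11 + 2 = 9
σ = (2, 3, 1, 4): 5 + 10 + 2 + 16 = 33
σ = (2, 3, 4, 1): 5 + 10 + 11 + 22 = 48
σ = (2, 4, 1, 3): 5 + 26 + 2 + 2 = 35
σ = (2, 4, 3, 1): 5 + 26 + (-3) + 22 = 50
σ = (3, 1, 2, 4): 0 + (-9) + 24 + 16 = 31
σ = (3, 1, 4, 2): 0 + (-9) + 11 + (-9) = -7
σ = (3, 2, 1, 4): 0 + 28 + 2 + 16 = 46
σ = (3, 2, 4, 1): 0 + 28 + 11 + 22 = 61
σ = (3, 4, 1, 2): 0 + 26 + 2 + (-9) = 19
σ = (3, 4, 2, 1): 0 + 26 + 24 + 22 = 72
σ = (4, 1, 2, 3): 18 + (-9) + 24 + 2 = 35
σ = (4, 1, 3, 2): 18 + (-9) + (-3) + (-9) = -3
σ = (4, 2, 1, 3): 18 + 28 + 2 + 2 = 50
σ = (4, 2, 3, 1): 18 + 28 + (-3) + 22 = 65
σ = (4, 3, 1, 2): 18 + 10 + 2 + (-9) = 21
σ = (4, 3, 2, 1): 18 + 10 + 24 + 22 = 74
Optimal value attained by: σ = (3, 1, 4, 2).
Answer: det⊕(A) = -7; verdict: NONSINGULAR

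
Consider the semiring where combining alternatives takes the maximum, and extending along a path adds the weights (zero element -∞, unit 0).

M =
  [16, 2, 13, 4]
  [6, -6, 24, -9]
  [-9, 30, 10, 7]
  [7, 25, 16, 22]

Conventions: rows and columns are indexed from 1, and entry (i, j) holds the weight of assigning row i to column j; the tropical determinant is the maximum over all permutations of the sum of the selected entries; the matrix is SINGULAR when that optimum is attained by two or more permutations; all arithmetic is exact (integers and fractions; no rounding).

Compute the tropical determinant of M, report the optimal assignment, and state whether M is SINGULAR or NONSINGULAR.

σ = (1, 2, 3, 4): 16 + (-6) + 10 + 22 = 42
σ = (1, 2, 4, 3): 16 + (-6) + 7 + 16 = 33
σ = (1, 3, 2, 4): 16 + 24 + 30 + 22 = 92
σ = (1, 3, 4, 2): 16 + 24 + 7 + 25 = 72
σ = (1, 4, 2, 3): 16 + (-9) + 30 + 16 = 53
σ = (1, 4, 3, 2): 16 + (-9) + 10 + 25 = 42
σ = (2, 1, 3, 4): 2 + 6 + 10 + 22 = 40
σ = (2, 1, 4, 3): 2 + 6 + 7 + 16 = 31
σ = (2, 3, 1, 4): 2 + 24 + (-9) + 22 = 39
σ = (2, 3, 4, 1): 2 + 24 + 7 + 7 = 40
σ = (2, 4, 1, 3): 2 + (-9) + (-9) + 16 = 0
σ = (2, 4, 3, 1): 2 + (-9) + 10 + 7 = 10
σ = (3, 1, 2, 4): 13 + 6 + 30 + 22 = 71
σ = (3, 1, 4, 2): 13 + 6 + 7 + 25 = 51
σ = (3, 2, 1, 4): 13 + (-6) + (-9) + 22 = 20
σ = (3, 2, 4, 1): 13 + (-6) + 7 + 7 = 21
σ = (3, 4, 1, 2): 13 + (-9) + (-9) + 25 = 20
σ = (3, 4, 2, 1): 13 + (-9) + 30 + 7 = 41
σ = (4, 1, 2, 3): 4 + 6 + 30 + 16 = 56
σ = (4, 1, 3, 2): 4 + 6 + 10 + 25 = 45
σ = (4, 2, 1, 3): 4 + (-6) + (-9) + 16 = 5
σ = (4, 2, 3, 1): 4 + (-6) + 10 + 7 = 15
σ = (4, 3, 1, 2): 4 + 24 + (-9) + 25 = 44
σ = (4, 3, 2, 1): 4 + 24 + 30 + 7 = 65
Optimal value attained by: σ = (1, 3, 2, 4).
Answer: det⊕(M) = 92; verdict: NONSINGULAR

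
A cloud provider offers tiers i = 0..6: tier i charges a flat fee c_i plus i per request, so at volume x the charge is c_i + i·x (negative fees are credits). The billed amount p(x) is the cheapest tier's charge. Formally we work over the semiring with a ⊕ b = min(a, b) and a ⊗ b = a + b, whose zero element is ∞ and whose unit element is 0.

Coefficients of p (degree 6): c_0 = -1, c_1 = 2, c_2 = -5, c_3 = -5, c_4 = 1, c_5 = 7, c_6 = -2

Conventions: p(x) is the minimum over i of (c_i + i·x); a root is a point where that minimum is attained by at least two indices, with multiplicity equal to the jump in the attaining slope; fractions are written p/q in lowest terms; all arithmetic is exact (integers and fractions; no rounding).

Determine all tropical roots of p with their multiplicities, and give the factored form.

hull edge (i=0, c=-1) to (i=2, c=-5): slope -2, span 2
hull edge (i=2, c=-5) to (i=3, c=-5): slope 0, span 1
hull edge (i=3, c=-5) to (i=6, c=-2): slope 1, span 3
Factored form: p(x) = -2 ⊗ (x ⊕ (-1)) ⊗ (x ⊕ (-1)) ⊗ (x ⊕ (-1)) ⊗ (x ⊕ 0) ⊗ (x ⊕ 2) ⊗ (x ⊕ 2)
Answer: roots = -1 (mult 3), 0 (mult 1), 2 (mult 2)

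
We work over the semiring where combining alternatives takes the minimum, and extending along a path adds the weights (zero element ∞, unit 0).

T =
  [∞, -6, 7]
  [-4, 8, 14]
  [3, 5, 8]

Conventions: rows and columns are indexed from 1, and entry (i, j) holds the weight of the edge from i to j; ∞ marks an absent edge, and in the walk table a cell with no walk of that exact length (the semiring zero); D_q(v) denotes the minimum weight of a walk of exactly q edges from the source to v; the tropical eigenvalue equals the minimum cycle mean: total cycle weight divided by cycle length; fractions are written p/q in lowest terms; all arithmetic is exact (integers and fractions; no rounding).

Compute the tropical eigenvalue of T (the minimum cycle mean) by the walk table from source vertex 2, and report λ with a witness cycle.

q=0: [∞, 0, ∞]
q=1: [-4, 8, 14]
q=2: [4, -10, 3]
q=3: [-14, -2, 4]
Optimal cycle mean attained by: cycle 1->2->1, total (-6) + (-4), length 2.
Answer: λ = -5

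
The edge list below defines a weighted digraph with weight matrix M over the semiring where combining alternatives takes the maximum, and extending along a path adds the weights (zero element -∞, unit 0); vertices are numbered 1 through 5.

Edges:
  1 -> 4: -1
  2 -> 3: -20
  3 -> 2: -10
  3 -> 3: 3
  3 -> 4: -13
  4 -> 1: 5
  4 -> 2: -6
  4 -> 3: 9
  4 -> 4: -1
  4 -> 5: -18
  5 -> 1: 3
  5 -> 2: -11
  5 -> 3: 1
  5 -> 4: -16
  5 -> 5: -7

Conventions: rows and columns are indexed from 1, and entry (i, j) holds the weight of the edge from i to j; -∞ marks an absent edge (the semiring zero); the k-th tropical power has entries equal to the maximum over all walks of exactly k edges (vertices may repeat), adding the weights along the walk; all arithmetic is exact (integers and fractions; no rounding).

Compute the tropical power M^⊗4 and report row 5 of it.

M^⊗2:
  [4, -7, 8, -2, -19]
  [-∞, -30, -17, -33, -∞]
  [-8, -7, 6, -10, -31]
  [4, -1, 12, 4, -19]
  [-4, -9, 4, 2, -14]
M^⊗3:
  [3, -2, 11, 3, -20]
  [-28, -27, -14, -30, -51]
  [-5, -4, 9, -7, -28]
  [9, 2, 15, 3, -14]
  [7, -4, 11, 1, -16]
M^⊗4:
  [8, 1, 14, 2, -15]
  [-25, -24, -11, -27, -48]
  [-2, -1, 12, -4, -25]
  [8, 5, 18, 8, -15]
  [6, 1, 14, 6, -17]
Answer: row 5 of M^⊗4 = [6, 1, 14, 6, -17]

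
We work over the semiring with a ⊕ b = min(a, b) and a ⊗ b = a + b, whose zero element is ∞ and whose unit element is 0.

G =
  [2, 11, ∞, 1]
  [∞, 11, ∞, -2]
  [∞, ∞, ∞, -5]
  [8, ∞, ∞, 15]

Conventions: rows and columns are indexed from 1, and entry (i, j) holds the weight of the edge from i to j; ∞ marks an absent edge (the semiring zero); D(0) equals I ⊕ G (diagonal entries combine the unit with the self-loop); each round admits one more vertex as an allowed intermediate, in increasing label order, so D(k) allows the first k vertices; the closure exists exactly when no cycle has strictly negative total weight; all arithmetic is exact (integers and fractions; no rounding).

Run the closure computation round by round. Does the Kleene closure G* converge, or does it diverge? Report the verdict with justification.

D(0):
  [0, 11, ∞, 1]
  [∞, 0, ∞, -2]
  [∞, ∞, 0, -5]
  [8, ∞, ∞, 0]
D(1):
  [0, 11, ∞, 1]
  [∞, 0, ∞, -2]
  [∞, ∞, 0, -5]
  [8, 19, ∞, 0]
D(2):
  [0, 11, ∞, 1]
  [∞, 0, ∞, -2]
  [∞, ∞, 0, -5]
  [8, 19, ∞, 0]
D(3):
  [0, 11, ∞, 1]
  [∞, 0, ∞, -2]
  [∞, ∞, 0, -5]
  [8, 19, ∞, 0]
D(4):
  [0, 11, ∞, 1]
  [6, 0, ∞, -2]
  [3, 14, 0, -5]
  [8, 19, ∞, 0]
Key observation: every diagonal entry stays at the unit through all rounds, so no improving cycle exists.
Answer: CONVERGES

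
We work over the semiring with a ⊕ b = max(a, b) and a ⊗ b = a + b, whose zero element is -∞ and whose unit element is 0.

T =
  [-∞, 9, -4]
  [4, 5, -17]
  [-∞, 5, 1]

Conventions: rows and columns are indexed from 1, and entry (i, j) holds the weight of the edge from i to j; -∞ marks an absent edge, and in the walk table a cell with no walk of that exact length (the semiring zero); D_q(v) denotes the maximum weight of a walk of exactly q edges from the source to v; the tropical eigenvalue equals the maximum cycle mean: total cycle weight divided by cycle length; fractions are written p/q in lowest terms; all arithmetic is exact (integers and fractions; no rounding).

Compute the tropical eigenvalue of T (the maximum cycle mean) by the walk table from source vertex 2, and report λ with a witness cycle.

q=0: [-∞, 0, -∞]
q=1: [4, 5, -17]
q=2: [9, 13, 0]
q=3: [17, 18, 5]
Optimal cycle mean attained by: cycle 1->2->1, total 9 + 4, length 2.
Answer: λ = 13/2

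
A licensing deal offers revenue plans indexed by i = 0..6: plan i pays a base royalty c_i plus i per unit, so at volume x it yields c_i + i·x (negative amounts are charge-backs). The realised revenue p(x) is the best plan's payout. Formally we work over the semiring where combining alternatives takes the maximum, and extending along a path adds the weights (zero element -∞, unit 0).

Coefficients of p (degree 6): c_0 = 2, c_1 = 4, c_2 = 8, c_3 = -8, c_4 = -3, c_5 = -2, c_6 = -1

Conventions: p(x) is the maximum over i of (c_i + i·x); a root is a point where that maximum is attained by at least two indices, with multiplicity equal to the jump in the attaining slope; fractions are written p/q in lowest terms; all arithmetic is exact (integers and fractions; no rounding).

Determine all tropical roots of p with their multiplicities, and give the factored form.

hull edge (i=0, c=2) to (i=2, c=8): slope 3, span 2
hull edge (i=2, c=8) to (i=6, c=-1): slope -9/4, span 4
Factored form: p(x) = -1 ⊗ (x ⊕ (-3)) ⊗ (x ⊕ (-3)) ⊗ (x ⊕ 9/4) ⊗ (x ⊕ 9/4) ⊗ (x ⊕ 9/4) ⊗ (x ⊕ 9/4)
Answer: roots = -3 (mult 2), 9/4 (mult 4)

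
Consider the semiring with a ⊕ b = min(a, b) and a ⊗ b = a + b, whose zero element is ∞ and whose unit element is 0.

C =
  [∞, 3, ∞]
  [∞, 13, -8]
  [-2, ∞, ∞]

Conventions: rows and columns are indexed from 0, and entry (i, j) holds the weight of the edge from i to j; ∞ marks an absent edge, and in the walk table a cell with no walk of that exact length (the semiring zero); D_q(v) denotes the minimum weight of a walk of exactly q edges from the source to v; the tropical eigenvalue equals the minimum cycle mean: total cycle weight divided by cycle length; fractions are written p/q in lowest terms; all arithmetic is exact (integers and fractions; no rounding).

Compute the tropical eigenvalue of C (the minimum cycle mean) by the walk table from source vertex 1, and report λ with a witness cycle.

q=0: [∞, 0, ∞]
q=1: [∞, 13, -8]
q=2: [-10, 26, 5]
q=3: [3, -7, 18]
Optimal cycle mean attained by: cycle 0->1->2->0, total 3 + (-8) + (-2), length 3.
Answer: λ = -7/3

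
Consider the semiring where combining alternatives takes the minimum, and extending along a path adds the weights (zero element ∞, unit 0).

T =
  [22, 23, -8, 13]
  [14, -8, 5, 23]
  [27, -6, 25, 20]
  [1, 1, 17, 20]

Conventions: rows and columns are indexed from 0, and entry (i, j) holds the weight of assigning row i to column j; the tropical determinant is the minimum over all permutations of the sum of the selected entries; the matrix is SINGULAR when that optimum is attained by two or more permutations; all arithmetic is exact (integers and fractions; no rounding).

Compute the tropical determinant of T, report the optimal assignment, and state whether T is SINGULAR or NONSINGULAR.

σ = (0, 1, 2, 3): 22 + (-8) + 25 + 20 = 59
σ = (0, 1, 3, 2): 22 + (-8) + 20 + 17 = 51
σ = (0, 2, 1, 3): 22 + 5 + (-6) + 20 = 41
σ = (0, 2, 3, 1): 22 + 5 + 20 + 1 = 48
σ = (0, 3, 1, 2): 22 + 23 + (-6) + 17 = 56
σ = (0, 3, 2, 1): 22 + 23 + 25 + 1 = 71
σ = (1, 0, 2, 3): 23 + 14 + 25 + 20 = 82
σ = (1, 0, 3, 2): 23 + 14 + 20 + 17 = 74
σ = (1, 2, 0, 3): 23 + 5 + 27 + 20 = 75
σ = (1, 2, 3, 0): 23 + 5 + 20 + 1 = 49
σ = (1, 3, 0, 2): 23 + 23 + 27 + 17 = 90
σ = (1, 3, 2, 0): 23 + 23 + 25 + 1 = 72
σ = (2, 0, 1, 3): (-8) + 14 + (-6) + 20 = 20
σ = (2, 0, 3, 1): (-8) + 14 + 20 + 1 = 27
σ = (2, 1, 0, 3): (-8) + (-8) + 27 + 20 = 31
σ = (2, 1, 3, 0): (-8) + (-8) + 20 + 1 = 5
σ = (2, 3, 0, 1): (-8) + 23 + 27 + 1 = 43
σ = (2, 3, 1, 0): (-8) + 23 + (-6) + 1 = 10
σ = (3, 0, 1, 2): 13 + 14 + (-6) + 17 = 38
σ = (3, 0, 2, 1): 13 + 14 + 25 + 1 = 53
σ = (3, 1, 0, 2): 13 + (-8) + 27 + 17 = 49
σ = (3, 1, 2, 0): 13 + (-8) + 25 + 1 = 31
σ = (3, 2, 0, 1): 13 + 5 + 27 + 1 = 46
σ = (3, 2, 1, 0): 13 + 5 + (-6) + 1 = 13
Optimal value attained by: σ = (2, 1, 3, 0).
Answer: det⊕(T) = 5; verdict: NONSINGULAR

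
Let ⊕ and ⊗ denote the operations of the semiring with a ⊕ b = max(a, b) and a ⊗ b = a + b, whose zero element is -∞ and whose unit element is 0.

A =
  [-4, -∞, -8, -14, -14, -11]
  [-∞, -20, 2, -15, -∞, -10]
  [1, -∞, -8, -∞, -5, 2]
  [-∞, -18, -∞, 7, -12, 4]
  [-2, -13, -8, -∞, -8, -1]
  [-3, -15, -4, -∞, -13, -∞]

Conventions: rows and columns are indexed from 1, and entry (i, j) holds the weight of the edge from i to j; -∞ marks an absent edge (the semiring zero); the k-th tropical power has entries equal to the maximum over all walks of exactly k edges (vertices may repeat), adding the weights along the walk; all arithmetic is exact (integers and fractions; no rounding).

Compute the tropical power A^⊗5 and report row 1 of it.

A^⊗2:
  [-7, -26, -12, -7, -13, -6]
  [3, -25, -6, -8, -3, 4]
  [-1, -13, -2, -13, -11, -6]
  [1, -11, 0, 14, -5, 11]
  [-4, -16, -5, -16, -13, -6]
  [-3, -26, -11, -17, -9, -2]
A^⊗3:
  [-9, -21, -10, 0, -17, -3]
  [1, -11, 0, -1, -9, -4]
  [-1, -21, -9, -6, -7, 0]
  [8, -4, 7, 21, 2, 18]
  [-4, -21, -10, -9, -10, -3]
  [-5, -17, -6, -10, -15, -9]
A^⊗4:
  [-6, -18, -7, 7, -12, 4]
  [1, -19, -7, 6, -5, 3]
  [-3, -15, -4, 1, -13, -2]
  [15, 3, 14, 28, 9, 25]
  [-6, -18, -7, -2, -15, -5]
  [-5, -24, -13, -3, -11, -4]
A^⊗5:
  [1, -11, 0, 14, -5, 11]
  [0, -12, -1, 13, -6, 10]
  [-3, -17, -6, 8, -9, 5]
  [22, 10, 21, 35, 16, 32]
  [-6, -20, -9, 5, -12, 2]
  [-7, -19, -8, 4, -15, 1]
Answer: row 1 of A^⊗5 = [1, -11, 0, 14, -5, 11]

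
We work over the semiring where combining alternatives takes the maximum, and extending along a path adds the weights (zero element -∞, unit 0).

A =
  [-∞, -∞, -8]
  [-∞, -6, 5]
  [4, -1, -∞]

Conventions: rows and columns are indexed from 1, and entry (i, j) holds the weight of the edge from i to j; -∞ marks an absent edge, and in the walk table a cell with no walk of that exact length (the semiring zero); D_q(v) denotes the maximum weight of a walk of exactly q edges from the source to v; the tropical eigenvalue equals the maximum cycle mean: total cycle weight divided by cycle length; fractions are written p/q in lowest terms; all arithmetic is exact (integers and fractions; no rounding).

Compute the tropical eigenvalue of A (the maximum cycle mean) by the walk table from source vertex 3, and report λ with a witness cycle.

q=0: [-∞, -∞, 0]
q=1: [4, -1, -∞]
q=2: [-∞, -7, 4]
q=3: [8, 3, -2]
Optimal cycle mean attained by: cycle 2->3->2, total 5 + (-1), length 2.
Answer: λ = 2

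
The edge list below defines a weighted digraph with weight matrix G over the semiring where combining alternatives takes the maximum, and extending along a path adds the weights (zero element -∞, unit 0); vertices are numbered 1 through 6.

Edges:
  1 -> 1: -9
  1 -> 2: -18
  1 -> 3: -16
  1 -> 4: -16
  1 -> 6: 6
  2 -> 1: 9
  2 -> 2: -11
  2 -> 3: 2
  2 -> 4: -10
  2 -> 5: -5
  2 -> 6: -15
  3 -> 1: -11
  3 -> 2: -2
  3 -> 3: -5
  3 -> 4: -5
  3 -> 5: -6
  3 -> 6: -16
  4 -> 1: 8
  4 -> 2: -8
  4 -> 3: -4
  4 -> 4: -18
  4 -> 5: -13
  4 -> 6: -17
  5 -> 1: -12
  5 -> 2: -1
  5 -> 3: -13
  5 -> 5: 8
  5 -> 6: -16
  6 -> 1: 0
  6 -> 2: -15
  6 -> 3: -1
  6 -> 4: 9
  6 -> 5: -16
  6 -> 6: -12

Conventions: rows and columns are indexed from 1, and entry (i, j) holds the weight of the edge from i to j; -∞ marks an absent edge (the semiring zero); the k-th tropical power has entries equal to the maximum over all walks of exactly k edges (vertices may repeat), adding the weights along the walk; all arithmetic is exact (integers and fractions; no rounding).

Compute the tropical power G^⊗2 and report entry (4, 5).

G^⊗2:
  [6, -9, 5, 15, -10, -3]
  [0, 0, -3, -3, 3, 15]
  [7, -7, 0, -7, 2, -5]
  [1, -6, -6, -8, -5, 14]
  [8, 7, 1, -7, 16, -6]
  [17, 1, 5, -3, -4, 6]
Key observation: the optimum is the walk 4->5->5, with weight (-13) + 8 = -5.
Optimal value attained by: walk 4->5->5.
Answer: (G^⊗2)[4][5] = -5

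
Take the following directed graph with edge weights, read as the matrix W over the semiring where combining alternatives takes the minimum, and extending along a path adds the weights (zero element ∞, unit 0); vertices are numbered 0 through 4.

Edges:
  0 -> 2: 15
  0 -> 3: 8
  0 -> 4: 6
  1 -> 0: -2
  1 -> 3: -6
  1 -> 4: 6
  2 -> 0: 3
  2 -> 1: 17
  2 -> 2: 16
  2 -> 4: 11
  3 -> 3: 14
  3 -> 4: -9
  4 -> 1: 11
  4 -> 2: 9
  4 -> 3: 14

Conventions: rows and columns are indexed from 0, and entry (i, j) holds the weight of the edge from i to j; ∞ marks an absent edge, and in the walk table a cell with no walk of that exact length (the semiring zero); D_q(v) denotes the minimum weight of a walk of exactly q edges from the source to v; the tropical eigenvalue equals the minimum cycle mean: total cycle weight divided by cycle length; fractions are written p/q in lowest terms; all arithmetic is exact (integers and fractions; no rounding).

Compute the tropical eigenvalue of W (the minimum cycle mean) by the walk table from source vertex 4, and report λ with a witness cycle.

q=0: [∞, ∞, ∞, ∞, 0]
q=1: [∞, 11, 9, 14, ∞]
q=2: [9, 26, 25, 5, 5]
q=3: [24, 16, 14, 17, -4]
q=4: [14, 7, 5, 10, 8]
q=5: [5, 19, 17, 1, 1]
Optimal cycle mean attained by: cycle 1->3->4->1, total (-6) + (-9) + 11, length 3.
Answer: λ = -4/3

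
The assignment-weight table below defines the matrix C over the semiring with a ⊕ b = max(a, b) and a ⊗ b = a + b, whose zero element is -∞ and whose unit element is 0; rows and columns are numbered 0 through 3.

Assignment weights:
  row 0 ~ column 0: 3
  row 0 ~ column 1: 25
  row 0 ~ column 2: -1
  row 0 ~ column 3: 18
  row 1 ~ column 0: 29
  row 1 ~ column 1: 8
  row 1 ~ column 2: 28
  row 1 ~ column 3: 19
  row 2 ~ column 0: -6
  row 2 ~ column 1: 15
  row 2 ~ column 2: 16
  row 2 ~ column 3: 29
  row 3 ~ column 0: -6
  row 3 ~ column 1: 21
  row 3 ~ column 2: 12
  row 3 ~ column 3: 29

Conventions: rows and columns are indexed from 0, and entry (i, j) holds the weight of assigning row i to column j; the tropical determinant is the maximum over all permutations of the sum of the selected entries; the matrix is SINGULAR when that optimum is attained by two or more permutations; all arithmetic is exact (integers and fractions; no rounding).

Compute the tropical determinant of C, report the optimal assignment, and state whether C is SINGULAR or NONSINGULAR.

σ = (0, 1, 2, 3): 3 + 8 + 16 + 29 = 56
σ = (0, 1, 3, 2): 3 + 8 + 29 + 12 = 52
σ = (0, 2, 1, 3): 3 + 28 + 15 + 29 = 75
σ = (0, 2, 3, 1): 3 + 28 + 29 + 21 = 81
σ = (0, 3, 1, 2): 3 + 19 + 15 + 12 = 49
σ = (0, 3, 2, 1): 3 + 19 + 16 + 21 = 59
σ = (1, 0, 2, 3): 25 + 29 + 16 + 29 = 99
σ = (1, 0, 3, 2): 25 + 29 + 29 + 12 = 95
σ = (1, 2, 0, 3): 25 + 28 + (-6) + 29 = 76
σ = (1, 2, 3, 0): 25 + 28 + 29 + (-6) = 76
σ = (1, 3, 0, 2): 25 + 19 + (-6) + 12 = 50
σ = (1, 3, 2, 0): 25 + 19 + 16 + (-6) = 54
σ = (2, 0, 1, 3): (-1) + 29 + 15 + 29 = 72
σ = (2, 0, 3, 1): (-1) + 29 + 29 + 21 = 78
σ = (2, 1, 0, 3): (-1) + 8 + (-6) + 29 = 30
σ = (2, 1, 3, 0): (-1) + 8 + 29 + (-6) = 30
σ = (2, 3, 0, 1): (-1) + 19 + (-6) + 21 = 33
σ = (2, 3, 1, 0): (-1) + 19 + 15 + (-6) = 27
σ = (3, 0, 1, 2): 18 + 29 + 15 + 12 = 74
σ = (3, 0, 2, 1): 18 + 29 + 16 + 21 = 84
σ = (3, 1, 0, 2): 18 + 8 + (-6) + 12 = 32
σ = (3, 1, 2, 0): 18 + 8 + 16 + (-6) = 36
σ = (3, 2, 0, 1): 18 + 28 + (-6) + 21 = 61
σ = (3, 2, 1, 0): 18 + 28 + 15 + (-6) = 55
Optimal value attained by: σ = (1, 0, 2, 3).
Answer: det⊕(C) = 99; verdict: NONSINGULAR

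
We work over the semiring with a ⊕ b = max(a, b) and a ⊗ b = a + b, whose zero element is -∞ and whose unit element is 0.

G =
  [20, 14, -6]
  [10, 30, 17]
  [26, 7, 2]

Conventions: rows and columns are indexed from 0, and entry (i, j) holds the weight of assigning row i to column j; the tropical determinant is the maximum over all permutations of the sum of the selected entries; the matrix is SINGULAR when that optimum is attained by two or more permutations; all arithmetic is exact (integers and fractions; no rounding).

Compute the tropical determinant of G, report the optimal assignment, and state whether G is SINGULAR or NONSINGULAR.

σ = (0, 1, 2): 20 + 30 + 2 = 52
σ = (0, 2, 1): 20 + 17 + 7 = 44
σ = (1, 0, 2): 14 + 10 + 2 = 26
σ = (1, 2, 0): 14 + 17 + 26 = 57
σ = (2, 0, 1): (-6) + 10 + 7 = 11
σ = (2, 1, 0): (-6) + 30 + 26 = 50
Optimal value attained by: σ = (1, 2, 0).
Answer: det⊕(G) = 57; verdict: NONSINGULAR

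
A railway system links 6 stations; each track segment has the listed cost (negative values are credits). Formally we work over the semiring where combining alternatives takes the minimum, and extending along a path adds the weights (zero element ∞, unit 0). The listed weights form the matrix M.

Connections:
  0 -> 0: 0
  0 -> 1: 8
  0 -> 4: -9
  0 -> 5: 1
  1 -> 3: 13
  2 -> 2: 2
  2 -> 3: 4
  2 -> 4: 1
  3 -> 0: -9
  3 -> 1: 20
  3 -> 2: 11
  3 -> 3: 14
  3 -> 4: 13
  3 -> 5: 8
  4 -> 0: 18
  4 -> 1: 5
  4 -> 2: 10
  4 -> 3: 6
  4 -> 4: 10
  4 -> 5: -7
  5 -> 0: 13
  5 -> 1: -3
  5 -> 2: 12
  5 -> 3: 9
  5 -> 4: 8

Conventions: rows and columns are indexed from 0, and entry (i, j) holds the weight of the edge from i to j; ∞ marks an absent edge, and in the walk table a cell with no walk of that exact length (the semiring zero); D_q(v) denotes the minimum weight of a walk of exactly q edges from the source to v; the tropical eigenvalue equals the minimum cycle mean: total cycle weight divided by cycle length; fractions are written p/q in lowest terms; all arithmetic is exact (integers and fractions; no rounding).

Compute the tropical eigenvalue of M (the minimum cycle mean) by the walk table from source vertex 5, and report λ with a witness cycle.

q=0: [∞, ∞, ∞, ∞, ∞, 0]
q=1: [13, -3, 12, 9, 8, ∞]
q=2: [0, 13, 14, 10, 4, 1]
q=3: [0, -2, 13, 10, -9, -3]
q=4: [0, -6, 1, -3, -9, -16]
q=5: [-12, -19, -4, -7, -9, -16]
q=6: [-16, -19, -4, -7, -21, -16]
Optimal cycle mean attained by: cycle 0->4->3->0, total (-9) + 6 + (-9), length 3.
Answer: λ = -4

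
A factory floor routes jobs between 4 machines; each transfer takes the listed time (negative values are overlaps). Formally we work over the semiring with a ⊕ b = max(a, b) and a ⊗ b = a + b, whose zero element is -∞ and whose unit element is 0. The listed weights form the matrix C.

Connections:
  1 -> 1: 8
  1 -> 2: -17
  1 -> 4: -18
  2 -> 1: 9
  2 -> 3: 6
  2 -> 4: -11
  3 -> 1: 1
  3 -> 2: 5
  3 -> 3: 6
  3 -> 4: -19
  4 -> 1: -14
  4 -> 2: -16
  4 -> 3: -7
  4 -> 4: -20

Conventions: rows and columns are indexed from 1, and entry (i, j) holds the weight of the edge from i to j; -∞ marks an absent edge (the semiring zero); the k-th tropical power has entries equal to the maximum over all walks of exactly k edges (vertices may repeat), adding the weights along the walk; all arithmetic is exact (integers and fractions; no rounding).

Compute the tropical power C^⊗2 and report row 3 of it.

C^⊗2:
  [16, -9, -11, -10]
  [17, 11, 12, -9]
  [14, 11, 12, -6]
  [-6, -2, -1, -26]
Answer: row 3 of C^⊗2 = [14, 11, 12, -6]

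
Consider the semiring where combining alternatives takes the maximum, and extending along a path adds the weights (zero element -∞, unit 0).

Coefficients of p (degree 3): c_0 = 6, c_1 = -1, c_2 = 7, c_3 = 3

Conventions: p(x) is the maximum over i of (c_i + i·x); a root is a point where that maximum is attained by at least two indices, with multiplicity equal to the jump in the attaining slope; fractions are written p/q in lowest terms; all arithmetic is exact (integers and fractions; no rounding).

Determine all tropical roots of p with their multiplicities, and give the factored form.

hull edge (i=0, c=6) to (i=2, c=7): slope 1/2, span 2
hull edge (i=2, c=7) to (i=3, c=3): slope -4, span 1
Factored form: p(x) = 3 ⊗ (x ⊕ (-1/2)) ⊗ (x ⊕ (-1/2)) ⊗ (x ⊕ 4)
Answer: roots = -1/2 (mult 2), 4 (mult 1)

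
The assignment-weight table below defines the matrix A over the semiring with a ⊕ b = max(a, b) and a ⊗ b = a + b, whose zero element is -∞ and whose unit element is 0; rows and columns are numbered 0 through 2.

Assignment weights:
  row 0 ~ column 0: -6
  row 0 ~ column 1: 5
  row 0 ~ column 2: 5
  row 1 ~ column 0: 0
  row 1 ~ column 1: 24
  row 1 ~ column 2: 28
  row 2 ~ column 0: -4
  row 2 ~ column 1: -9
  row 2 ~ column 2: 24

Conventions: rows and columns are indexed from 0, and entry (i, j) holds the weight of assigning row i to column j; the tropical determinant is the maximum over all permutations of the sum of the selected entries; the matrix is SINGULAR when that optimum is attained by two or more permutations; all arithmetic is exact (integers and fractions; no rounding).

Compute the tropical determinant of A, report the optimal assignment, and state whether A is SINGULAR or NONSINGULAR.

σ = (0, 1, 2): (-6) + 24 + 24 = 42
σ = (0, 2, 1): (-6) + 28 + (-9) = 13
σ = (1, 0, 2): 5 + 0 + 24 = 29
σ = (1, 2, 0): 5 + 28 + (-4) = 29
σ = (2, 0, 1): 5 + 0 + (-9) = -4
σ = (2, 1, 0): 5 + 24 + (-4) = 25
Optimal value attained by: σ = (0, 1, 2).
Answer: det⊕(A) = 42; verdict: NONSINGULAR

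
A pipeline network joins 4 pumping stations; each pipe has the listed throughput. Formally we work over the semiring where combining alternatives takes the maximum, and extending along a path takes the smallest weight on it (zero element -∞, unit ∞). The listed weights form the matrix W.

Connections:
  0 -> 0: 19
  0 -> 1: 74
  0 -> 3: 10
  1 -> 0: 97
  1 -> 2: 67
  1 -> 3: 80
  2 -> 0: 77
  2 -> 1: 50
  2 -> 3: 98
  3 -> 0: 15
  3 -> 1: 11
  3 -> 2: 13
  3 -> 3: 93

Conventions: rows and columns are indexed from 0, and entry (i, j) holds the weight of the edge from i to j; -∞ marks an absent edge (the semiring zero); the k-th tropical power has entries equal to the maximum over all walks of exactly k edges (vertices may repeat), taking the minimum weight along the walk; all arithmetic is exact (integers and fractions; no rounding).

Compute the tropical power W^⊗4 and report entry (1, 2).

W^⊗2:
  [74, 19, 67, 74]
  [67, 74, 13, 80]
  [50, 74, 50, 93]
  [15, 15, 13, 93]
W^⊗3:
  [67, 74, 19, 74]
  [74, 67, 67, 80]
  [74, 50, 67, 93]
  [15, 15, 15, 93]
W^⊗4:
  [74, 67, 67, 74]
  [67, 74, 67, 80]
  [67, 74, 50, 93]
  [15, 15, 15, 93]
Key observation: the optimum is the walk 1->2->0->1->2, with weight 67 min 77 min 74 min 67 = 67.
Optimal value attained by: walk 1->2->0->1->2.
Answer: (W^⊗4)[1][2] = 67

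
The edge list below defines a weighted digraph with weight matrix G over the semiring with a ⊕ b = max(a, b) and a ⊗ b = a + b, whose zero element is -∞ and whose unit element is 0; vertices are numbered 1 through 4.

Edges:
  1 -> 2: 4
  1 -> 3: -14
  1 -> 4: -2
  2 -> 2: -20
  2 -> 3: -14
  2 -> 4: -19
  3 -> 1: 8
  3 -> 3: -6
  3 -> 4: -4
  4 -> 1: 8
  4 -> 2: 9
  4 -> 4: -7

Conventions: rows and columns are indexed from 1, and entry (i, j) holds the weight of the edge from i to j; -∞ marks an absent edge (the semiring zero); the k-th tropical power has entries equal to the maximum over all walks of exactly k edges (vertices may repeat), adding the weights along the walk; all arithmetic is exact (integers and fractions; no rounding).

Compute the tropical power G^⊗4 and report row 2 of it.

G^⊗2:
  [6, 7, -10, -9]
  [-6, -10, -20, -18]
  [4, 12, -6, 6]
  [1, 12, -5, 6]
G^⊗3:
  [-1, 10, -7, 4]
  [-10, -2, -20, -8]
  [14, 15, -2, 2]
  [14, 15, -2, -1]
G^⊗4:
  [12, 13, -4, -3]
  [0, 1, -16, -12]
  [10, 18, 1, 12]
  [7, 18, 1, 12]
Answer: row 2 of G^⊗4 = [0, 1, -16, -12]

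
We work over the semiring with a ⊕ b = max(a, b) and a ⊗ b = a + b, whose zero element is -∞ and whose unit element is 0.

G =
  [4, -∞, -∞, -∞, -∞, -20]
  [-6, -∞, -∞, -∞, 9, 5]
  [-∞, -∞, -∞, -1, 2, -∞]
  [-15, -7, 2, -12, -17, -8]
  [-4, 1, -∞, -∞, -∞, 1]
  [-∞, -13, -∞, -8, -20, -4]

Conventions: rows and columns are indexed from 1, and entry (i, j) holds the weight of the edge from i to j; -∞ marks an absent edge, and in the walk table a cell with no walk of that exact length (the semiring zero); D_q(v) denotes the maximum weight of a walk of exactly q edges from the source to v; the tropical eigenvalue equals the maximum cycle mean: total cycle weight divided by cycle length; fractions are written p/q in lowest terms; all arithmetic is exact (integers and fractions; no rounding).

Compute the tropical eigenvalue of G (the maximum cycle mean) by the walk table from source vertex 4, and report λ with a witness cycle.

q=0: [-∞, -∞, -∞, 0, -∞, -∞]
q=1: [-15, -7, 2, -12, -17, -8]
q=2: [-11, -16, -10, 1, 4, -2]
q=3: [0, 5, 3, -10, -7, 5]
q=4: [4, -6, -8, 2, 14, 10]
q=5: [10, 15, 4, 2, 3, 15]
q=6: [14, 4, 4, 7, 24, 20]
Optimal cycle mean attained by: cycle 2->5->2, total 9 + 1, length 2.
Answer: λ = 5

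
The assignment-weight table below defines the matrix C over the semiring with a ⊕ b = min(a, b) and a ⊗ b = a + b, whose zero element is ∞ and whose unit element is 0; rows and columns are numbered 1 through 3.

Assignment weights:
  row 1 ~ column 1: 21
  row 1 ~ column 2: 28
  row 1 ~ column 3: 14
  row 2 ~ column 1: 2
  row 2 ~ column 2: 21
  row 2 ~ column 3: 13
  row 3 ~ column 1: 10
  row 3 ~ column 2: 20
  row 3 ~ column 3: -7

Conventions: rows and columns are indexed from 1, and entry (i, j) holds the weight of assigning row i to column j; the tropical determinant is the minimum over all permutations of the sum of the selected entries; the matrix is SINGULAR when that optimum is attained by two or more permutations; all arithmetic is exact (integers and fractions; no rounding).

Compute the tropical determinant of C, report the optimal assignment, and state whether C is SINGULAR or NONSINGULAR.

σ = (1, 2, 3): 21 + 21 + (-7) = 35
σ = (1, 3, 2): 21 + 13 + 20 = 54
σ = (2, 1, 3): 28 + 2 + (-7) = 23
σ = (2, 3, 1): 28 + 13 + 10 = 51
σ = (3, 1, 2): 14 + 2 + 20 = 36
σ = (3, 2, 1): 14 + 21 + 10 = 45
Optimal value attained by: σ = (2, 1, 3).
Answer: det⊕(C) = 23; verdict: NONSINGULAR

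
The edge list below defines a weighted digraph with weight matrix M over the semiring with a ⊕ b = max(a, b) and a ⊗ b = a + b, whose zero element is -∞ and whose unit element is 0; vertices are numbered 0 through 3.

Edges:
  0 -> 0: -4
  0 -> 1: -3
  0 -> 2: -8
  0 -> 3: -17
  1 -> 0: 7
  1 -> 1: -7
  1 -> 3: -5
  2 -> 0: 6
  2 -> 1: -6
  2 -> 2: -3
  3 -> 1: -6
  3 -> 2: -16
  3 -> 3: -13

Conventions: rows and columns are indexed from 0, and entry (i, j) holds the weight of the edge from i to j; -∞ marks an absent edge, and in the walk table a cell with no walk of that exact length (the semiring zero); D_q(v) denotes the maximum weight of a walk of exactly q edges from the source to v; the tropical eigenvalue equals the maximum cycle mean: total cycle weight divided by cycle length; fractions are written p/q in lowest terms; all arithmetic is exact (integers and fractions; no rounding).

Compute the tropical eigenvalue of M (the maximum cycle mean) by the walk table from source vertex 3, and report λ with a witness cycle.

q=0: [-∞, -∞, -∞, 0]
q=1: [-∞, -6, -16, -13]
q=2: [1, -13, -19, -11]
q=3: [-3, -2, -7, -16]
q=4: [5, -6, -10, -7]
Optimal cycle mean attained by: cycle 0->1->0, total (-3) + 7, length 2.
Answer: λ = 2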